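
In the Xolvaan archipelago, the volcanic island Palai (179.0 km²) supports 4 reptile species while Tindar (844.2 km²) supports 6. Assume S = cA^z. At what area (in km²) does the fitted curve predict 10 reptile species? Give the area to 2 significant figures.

z = ln(6/4) / ln(844.2/179) = 0.4055 / 1.5510 = 0.2614
c = 4 / 179^0.2614 = 4 / 3.881 = 1.031
A = (10/1.031)^(1/0.2614) ⇒ ln A = ln(9.702)/0.2614 = 8.6924
A = e^8.6924 ≈ 5958 km²

6000 km²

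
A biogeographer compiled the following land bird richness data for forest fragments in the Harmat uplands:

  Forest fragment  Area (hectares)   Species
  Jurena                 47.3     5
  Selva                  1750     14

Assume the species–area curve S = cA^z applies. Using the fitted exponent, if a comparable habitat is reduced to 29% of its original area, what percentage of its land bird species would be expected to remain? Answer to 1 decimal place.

z = ln(14/5) / ln(1750/47.3) = 1.0296 / 3.6109 = 0.2851
S_new/S_old = (A_new/A_old)^z = 0.29^0.2851 = exp(0.2851 × -1.2379) = 0.7026

70.3%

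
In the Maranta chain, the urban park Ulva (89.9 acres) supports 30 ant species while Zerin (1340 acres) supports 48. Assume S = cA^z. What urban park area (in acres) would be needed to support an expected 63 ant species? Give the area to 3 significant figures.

6400 acres

z = ln(48/30) / ln(1340/89.9) = 0.4700 / 2.7017 = 0.1740
c = 30 / 89.9^0.1740 = 30 / 2.187 = 13.72
A = (63/13.72)^(1/0.1740) ⇒ ln A = ln(4.593)/0.1740 = 8.7636
A = e^8.7636 ≈ 6397 acres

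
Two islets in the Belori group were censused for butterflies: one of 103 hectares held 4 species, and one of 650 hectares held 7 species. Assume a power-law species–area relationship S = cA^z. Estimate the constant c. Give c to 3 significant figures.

z = ln(S₂/S₁) / ln(A₂/A₁) = ln(7/4) / ln(650/103) = 0.5596 / 1.8422 = 0.3038
c = S₁ / A₁^z = 4 / 103^0.3038 = 4 / 4.087 = 0.9786

0.979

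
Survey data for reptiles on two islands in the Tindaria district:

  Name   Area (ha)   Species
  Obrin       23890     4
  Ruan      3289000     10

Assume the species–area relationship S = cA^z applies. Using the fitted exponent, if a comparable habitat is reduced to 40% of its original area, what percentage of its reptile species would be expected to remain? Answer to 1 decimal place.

z = ln(10/4) / ln(3289000/23890) = 0.9163 / 4.9249 = 0.1861
S_new/S_old = (A_new/A_old)^z = 0.4^0.1861 = exp(0.1861 × -0.9163) = 0.8433

84.3%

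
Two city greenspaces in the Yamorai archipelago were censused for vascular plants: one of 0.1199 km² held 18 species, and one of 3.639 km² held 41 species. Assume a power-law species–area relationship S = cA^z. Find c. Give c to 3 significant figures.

z = ln(S₂/S₁) / ln(A₂/A₁) = ln(41/18) / ln(3.639/0.1199) = 0.8232 / 3.4128 = 0.2412
c = S₁ / A₁^z = 18 / 0.1199^0.2412 = 18 / 0.5995 = 30.02

30.0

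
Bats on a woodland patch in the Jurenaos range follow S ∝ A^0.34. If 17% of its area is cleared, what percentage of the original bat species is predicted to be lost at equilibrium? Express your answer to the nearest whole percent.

S_new/S_old = (A_new/A_old)^z = 0.83^0.34
= exp(0.34 × ln 0.83) = exp(0.34 × -0.1863) = exp(-0.0634) ≈ 0.9386
Fraction lost = 1 − 0.9386 = 0.06139

6%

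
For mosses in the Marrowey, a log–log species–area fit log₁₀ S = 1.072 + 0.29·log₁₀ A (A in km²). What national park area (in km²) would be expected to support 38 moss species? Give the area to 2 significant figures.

56 km²

38 = 11.8 × A^0.29  ⇒  A^0.29 = 38/11.8 = 3.219
ln A = ln(3.219) / 0.29 = 1.1692 / 0.29 = 4.0318
A = e^4.0318 ≈ 56.36 km²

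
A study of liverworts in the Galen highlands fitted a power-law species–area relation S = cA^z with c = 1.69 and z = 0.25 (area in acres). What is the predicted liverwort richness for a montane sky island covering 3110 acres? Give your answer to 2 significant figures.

13

S = 1.69 × 3110^0.25 = 1.69 × 7.468 ≈ 12.62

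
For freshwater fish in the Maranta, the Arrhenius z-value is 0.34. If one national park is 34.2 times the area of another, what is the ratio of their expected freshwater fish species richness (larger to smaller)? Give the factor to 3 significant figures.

S₂/S₁ = (A₂/A₁)^z = 34.2^0.34
ln(S₂/S₁) = 0.34 × ln 34.2 = 0.34 × 3.5322 = 1.2010
S₂/S₁ = e^1.2010 ≈ 3.323

3.32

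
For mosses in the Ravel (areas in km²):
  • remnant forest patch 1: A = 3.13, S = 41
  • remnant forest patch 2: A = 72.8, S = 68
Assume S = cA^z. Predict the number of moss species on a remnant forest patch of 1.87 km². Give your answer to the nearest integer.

z = ln(68/41) / ln(72.8/3.13) = 0.5059 / 3.1467 = 0.1608
c = 41 / 3.13^0.1608 = 41 / 1.201 = 34.13
S₃ = 34.13 × 1.87^0.1608 = 34.13 × 1.106 ≈ 37.74

38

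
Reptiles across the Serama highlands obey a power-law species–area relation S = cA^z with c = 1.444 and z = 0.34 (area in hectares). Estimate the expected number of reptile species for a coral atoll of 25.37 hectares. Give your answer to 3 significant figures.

S = 1.444 × 25.37^0.34
ln S = ln 1.444 + 0.34 × ln 25.37 = 0.3674 + 0.34 × 3.2336 = 1.4668
S = e^1.4668 ≈ 4.335

4.34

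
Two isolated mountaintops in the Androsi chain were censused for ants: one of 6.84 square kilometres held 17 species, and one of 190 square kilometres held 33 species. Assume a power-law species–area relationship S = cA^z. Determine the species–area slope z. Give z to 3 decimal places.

0.200

Taking logs: ln S = ln c + z ln A, so z = (ln S₂ − ln S₁)/(ln A₂ − ln A₁).
z = ln(33/17) / ln(190/6.84) = ln(1.941) / ln(27.78) = 0.6633 / 3.3242 = 0.1995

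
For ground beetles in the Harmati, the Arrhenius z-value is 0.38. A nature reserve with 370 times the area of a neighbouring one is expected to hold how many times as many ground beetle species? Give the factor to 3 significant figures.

S₂/S₁ = (A₂/A₁)^z = 370^0.38
ln(S₂/S₁) = 0.38 × ln 370 = 0.38 × 5.9135 = 2.2471
S₂/S₁ = e^2.2471 ≈ 9.461

9.46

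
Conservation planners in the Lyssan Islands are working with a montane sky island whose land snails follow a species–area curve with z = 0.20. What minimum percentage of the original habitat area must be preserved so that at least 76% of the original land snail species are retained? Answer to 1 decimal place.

Need (A_new/A_old)^0.2 = 0.76, so A_new/A_old = 0.76^(1/0.2) = 0.76^5
ln(A_new/A_old) = ln 0.76 / 0.2 = -0.2744 / 0.2 = -1.3722
A_new/A_old = e^-1.3722 ≈ 0.2536

25.4%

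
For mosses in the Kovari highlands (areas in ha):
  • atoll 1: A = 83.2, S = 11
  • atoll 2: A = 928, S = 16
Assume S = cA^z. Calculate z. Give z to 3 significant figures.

Taking logs: ln S = ln c + z ln A, so z = (ln S₂ − ln S₁)/(ln A₂ − ln A₁).
z = ln(16/11) / ln(928/83.2) = ln(1.455) / ln(11.15) = 0.3747 / 2.4118 = 0.1554

0.155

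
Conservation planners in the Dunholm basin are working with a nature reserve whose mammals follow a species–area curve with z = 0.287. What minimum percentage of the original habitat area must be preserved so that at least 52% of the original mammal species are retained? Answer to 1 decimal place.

Need (A_new/A_old)^0.287 = 0.52, so A_new/A_old = 0.52^(1/0.287) = 0.52^3.484
ln(A_new/A_old) = ln 0.52 / 0.287 = -0.6539 / 0.287 = -2.2785
A_new/A_old = e^-2.2785 ≈ 0.1024

10.2%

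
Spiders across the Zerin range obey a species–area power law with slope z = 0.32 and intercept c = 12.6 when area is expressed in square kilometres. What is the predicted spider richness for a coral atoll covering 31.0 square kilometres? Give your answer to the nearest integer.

S = 12.6 × 31^0.32
ln S = ln 12.6 + 0.32 × ln 31 = 2.5337 + 0.32 × 3.4340 = 3.6326
S = e^3.6326 ≈ 37.81

38 species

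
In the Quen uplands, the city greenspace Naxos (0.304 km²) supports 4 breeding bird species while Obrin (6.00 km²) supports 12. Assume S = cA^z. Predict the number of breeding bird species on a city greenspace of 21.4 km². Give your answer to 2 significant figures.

19

z = ln(12/4) / ln(6/0.304) = 1.0986 / 2.9825 = 0.3684
c = 4 / 0.304^0.3684 = 4 / 0.6449 = 6.202
S₃ = 6.202 × 21.4^0.3684 = 6.202 × 3.091 ≈ 19.17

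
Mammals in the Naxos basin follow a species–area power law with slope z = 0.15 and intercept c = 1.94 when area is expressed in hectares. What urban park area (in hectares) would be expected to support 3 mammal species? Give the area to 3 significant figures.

18.3 hectares

3 = 1.94 × A^0.15  ⇒  A^0.15 = 3/1.94 = 1.546
ln A = ln(1.546) / 0.15 = 0.4359 / 0.15 = 2.9062
A = e^2.9062 ≈ 18.29 hectares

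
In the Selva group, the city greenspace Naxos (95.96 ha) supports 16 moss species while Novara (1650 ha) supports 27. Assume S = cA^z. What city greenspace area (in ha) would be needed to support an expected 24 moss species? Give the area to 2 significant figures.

z = ln(27/16) / ln(1650/95.96) = 0.5232 / 2.8446 = 0.1839
c = 16 / 95.96^0.1839 = 16 / 2.315 = 6.911
A = (24/6.911)^(1/0.1839) ⇒ ln A = ln(3.473)/0.1839 = 6.7682
A = e^6.7682 ≈ 869.8 ha

870 ha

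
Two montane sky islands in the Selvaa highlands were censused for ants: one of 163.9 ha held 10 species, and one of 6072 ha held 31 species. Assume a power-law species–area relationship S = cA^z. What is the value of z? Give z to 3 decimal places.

0.313

Taking logs: ln S = ln c + z ln A, so z = (ln S₂ − ln S₁)/(ln A₂ − ln A₁).
z = ln(31/10) / ln(6072/163.9) = ln(3.1) / ln(37.05) = 1.1314 / 3.6122 = 0.3132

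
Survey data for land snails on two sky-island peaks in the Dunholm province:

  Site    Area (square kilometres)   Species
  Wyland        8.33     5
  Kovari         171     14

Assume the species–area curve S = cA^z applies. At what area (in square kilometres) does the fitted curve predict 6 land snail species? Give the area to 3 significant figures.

z = ln(14/5) / ln(171/8.33) = 1.0296 / 3.0218 = 0.3407
c = 5 / 8.33^0.3407 = 5 / 2.059 = 2.428
A = (6/2.428)^(1/0.3407) ⇒ ln A = ln(2.471)/0.3407 = 2.6550
A = e^2.6550 ≈ 14.22 square kilometres

14.2 square kilometres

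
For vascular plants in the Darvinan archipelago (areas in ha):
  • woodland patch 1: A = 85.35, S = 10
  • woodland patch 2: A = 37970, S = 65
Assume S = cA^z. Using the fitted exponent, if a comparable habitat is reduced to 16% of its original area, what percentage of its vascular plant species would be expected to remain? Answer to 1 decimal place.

57.0%

z = ln(65/10) / ln(37970/85.35) = 1.8718 / 6.0978 = 0.3070
S_new/S_old = (A_new/A_old)^z = 0.16^0.3070 = exp(0.3070 × -1.8326) = 0.5698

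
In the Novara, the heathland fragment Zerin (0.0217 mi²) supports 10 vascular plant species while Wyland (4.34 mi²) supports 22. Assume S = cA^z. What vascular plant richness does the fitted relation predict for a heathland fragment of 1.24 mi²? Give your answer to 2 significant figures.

z = ln(22/10) / ln(4.34/0.0217) = 0.7885 / 5.2983 = 0.1488
c = 10 / 0.0217^0.1488 = 10 / 0.5655 = 17.68
S₃ = 17.68 × 1.24^0.1488 = 17.68 × 1.033 ≈ 18.26

18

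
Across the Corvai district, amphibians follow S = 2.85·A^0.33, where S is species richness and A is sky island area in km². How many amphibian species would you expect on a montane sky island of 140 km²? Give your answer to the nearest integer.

15

S = 2.85 × 140^0.33 = 2.85 × 5.108 ≈ 14.56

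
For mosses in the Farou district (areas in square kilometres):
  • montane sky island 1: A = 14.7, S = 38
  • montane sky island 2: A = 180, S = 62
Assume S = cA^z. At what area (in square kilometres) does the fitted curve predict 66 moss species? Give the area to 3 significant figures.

248 square kilometres

z = ln(62/38) / ln(180/14.7) = 0.4895 / 2.5051 = 0.1954
c = 38 / 14.7^0.1954 = 38 / 1.691 = 22.47
A = (66/22.47)^(1/0.1954) ⇒ ln A = ln(2.937)/0.1954 = 5.5129
A = e^5.5129 ≈ 247.9 square kilometres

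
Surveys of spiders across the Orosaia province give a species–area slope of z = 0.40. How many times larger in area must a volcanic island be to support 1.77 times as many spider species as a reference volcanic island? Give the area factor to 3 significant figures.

(A₂/A₁)^0.4 = 1.77, so A₂/A₁ = 1.77^(1/0.4) = 1.77^2.5
ln(A₂/A₁) = ln 1.77 / 0.4 = 0.5710 / 0.4 = 1.4274
A₂/A₁ = e^1.4274 ≈ 4.168

4.17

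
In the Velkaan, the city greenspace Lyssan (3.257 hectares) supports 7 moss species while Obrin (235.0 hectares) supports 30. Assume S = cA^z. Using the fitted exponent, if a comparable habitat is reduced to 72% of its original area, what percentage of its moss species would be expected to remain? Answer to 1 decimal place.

89.4%

z = ln(30/7) / ln(235/3.257) = 1.4553 / 4.2788 = 0.3401
S_new/S_old = (A_new/A_old)^z = 0.72^0.3401 = exp(0.3401 × -0.3285) = 0.8943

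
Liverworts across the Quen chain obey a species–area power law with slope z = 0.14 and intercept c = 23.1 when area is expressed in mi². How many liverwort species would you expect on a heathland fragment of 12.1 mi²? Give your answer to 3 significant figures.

S = 23.1 × 12.1^0.14
ln S = ln 23.1 + 0.14 × ln 12.1 = 3.1398 + 0.14 × 2.4932 = 3.4889
S = e^3.4889 ≈ 32.75

32.7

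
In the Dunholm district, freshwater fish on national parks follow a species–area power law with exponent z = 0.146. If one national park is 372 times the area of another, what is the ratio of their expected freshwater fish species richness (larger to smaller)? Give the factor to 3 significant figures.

2.37

S₂/S₁ = (A₂/A₁)^z = 372^0.146
ln(S₂/S₁) = 0.146 × ln 372 = 0.146 × 5.9189 = 0.8642
S₂/S₁ = e^0.8642 ≈ 2.373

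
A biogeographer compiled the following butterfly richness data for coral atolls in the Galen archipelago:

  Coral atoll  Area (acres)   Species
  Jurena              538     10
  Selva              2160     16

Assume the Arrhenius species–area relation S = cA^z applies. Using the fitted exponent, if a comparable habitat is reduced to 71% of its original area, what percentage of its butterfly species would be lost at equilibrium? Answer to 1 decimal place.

z = ln(16/10) / ln(2160/538) = 0.4700 / 1.3900 = 0.3381
S_new/S_old = (A_new/A_old)^z = 0.71^0.3381 = exp(0.3381 × -0.3425) = 0.8906
Fraction lost = 1 − 0.8906 = 0.1094

10.9%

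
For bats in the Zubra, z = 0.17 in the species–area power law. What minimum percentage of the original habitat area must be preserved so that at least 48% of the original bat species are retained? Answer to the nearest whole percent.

Need (A_new/A_old)^0.17 = 0.48, so A_new/A_old = 0.48^(1/0.17) = 0.48^5.882
ln(A_new/A_old) = ln 0.48 / 0.17 = -0.7340 / 0.17 = -4.3175
A_new/A_old = e^-4.3175 ≈ 0.01333

1%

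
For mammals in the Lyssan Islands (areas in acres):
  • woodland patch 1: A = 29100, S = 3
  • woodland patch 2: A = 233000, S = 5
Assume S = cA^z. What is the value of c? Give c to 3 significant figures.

0.240

z = ln(S₂/S₁) / ln(A₂/A₁) = ln(5/3) / ln(233000/29100) = 0.5108 / 2.0803 = 0.2456
c = S₁ / A₁^z = 3 / 29100^0.2456 = 3 / 12.48 = 0.2404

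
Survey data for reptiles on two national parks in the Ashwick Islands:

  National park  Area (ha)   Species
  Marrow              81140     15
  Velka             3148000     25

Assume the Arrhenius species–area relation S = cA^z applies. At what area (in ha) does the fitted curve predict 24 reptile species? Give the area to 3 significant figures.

2350000 ha

z = ln(25/15) / ln(3148000/81140) = 0.5108 / 3.6583 = 0.1396
c = 15 / 81140^0.1396 = 15 / 4.847 = 3.095
A = (24/3.095)^(1/0.1396) ⇒ ln A = ln(7.756)/0.1396 = 14.6699
A = e^14.6699 ≈ 2349999 ha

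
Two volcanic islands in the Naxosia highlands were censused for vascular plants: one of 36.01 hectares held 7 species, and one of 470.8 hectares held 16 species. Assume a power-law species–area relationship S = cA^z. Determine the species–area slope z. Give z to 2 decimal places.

Taking logs: ln S = ln c + z ln A, so z = (ln S₂ − ln S₁)/(ln A₂ − ln A₁).
z = ln(16/7) / ln(470.8/36.01) = ln(2.286) / ln(13.07) = 0.8267 / 2.5706 = 0.3216

0.32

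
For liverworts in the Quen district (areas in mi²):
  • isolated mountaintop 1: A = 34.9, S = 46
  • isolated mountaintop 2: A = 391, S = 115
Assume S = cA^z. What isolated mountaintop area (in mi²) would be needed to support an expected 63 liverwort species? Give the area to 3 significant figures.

80.0 mi²

z = ln(115/46) / ln(391/34.9) = 0.9163 / 2.4162 = 0.3792
c = 46 / 34.9^0.3792 = 46 / 3.847 = 11.96
A = (63/11.96)^(1/0.3792) ⇒ ln A = ln(5.268)/0.3792 = 4.3818
A = e^4.3818 ≈ 79.98 mi²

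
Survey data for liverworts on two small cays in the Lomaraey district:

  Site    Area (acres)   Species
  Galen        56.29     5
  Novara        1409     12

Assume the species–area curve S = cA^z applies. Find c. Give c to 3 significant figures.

z = ln(S₂/S₁) / ln(A₂/A₁) = ln(12/5) / ln(1409/56.29) = 0.8755 / 3.2201 = 0.2719
c = S₁ / A₁^z = 5 / 56.29^0.2719 = 5 / 2.992 = 1.671

1.67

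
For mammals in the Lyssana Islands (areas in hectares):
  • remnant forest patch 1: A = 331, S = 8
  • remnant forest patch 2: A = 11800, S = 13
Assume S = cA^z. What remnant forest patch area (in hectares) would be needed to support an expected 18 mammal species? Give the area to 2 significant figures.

130000 hectares

z = ln(13/8) / ln(11800/331) = 0.4855 / 3.5737 = 0.1359
c = 8 / 331^0.1359 = 8 / 2.2 = 3.637
A = (18/3.637)^(1/0.1359) ⇒ ln A = ln(4.949)/0.1359 = 11.7712
A = e^11.7712 ≈ 129473 hectares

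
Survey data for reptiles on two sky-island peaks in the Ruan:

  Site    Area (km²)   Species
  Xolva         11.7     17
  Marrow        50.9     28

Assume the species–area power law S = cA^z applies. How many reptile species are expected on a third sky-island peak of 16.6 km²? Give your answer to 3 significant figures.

z = ln(28/17) / ln(50.9/11.7) = 0.4990 / 1.4703 = 0.3394
c = 17 / 11.7^0.3394 = 17 / 2.304 = 7.378
S₃ = 7.378 × 16.6^0.3394 = 7.378 × 2.595 ≈ 19.14

19.1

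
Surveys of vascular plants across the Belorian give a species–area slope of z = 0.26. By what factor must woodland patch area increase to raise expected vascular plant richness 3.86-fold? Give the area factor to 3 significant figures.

(A₂/A₁)^0.26 = 3.86, so A₂/A₁ = 3.86^(1/0.26) = 3.86^3.846
ln(A₂/A₁) = ln 3.86 / 0.26 = 1.3507 / 0.26 = 5.1949
A₂/A₁ = e^5.1949 ≈ 180.3

180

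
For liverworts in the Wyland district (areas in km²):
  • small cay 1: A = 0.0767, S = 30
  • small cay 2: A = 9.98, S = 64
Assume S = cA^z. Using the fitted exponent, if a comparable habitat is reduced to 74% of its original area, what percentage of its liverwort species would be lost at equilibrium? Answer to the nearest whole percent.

5%

z = ln(64/30) / ln(9.98/0.0767) = 0.7577 / 4.8684 = 0.1556
S_new/S_old = (A_new/A_old)^z = 0.74^0.1556 = exp(0.1556 × -0.3011) = 0.9542
Fraction lost = 1 − 0.9542 = 0.04578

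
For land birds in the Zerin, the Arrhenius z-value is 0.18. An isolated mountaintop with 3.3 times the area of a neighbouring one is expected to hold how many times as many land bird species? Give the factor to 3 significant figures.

1.24

S₂/S₁ = (A₂/A₁)^z = 3.3^0.18
ln(S₂/S₁) = 0.18 × ln 3.3 = 0.18 × 1.1939 = 0.2149
S₂/S₁ = e^0.2149 ≈ 1.24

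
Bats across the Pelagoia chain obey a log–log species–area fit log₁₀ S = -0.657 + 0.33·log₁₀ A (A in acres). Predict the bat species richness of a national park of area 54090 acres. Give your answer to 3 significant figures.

S = 0.2203 × 54090^0.33 = 0.2203 × 36.47 ≈ 8.034

8.03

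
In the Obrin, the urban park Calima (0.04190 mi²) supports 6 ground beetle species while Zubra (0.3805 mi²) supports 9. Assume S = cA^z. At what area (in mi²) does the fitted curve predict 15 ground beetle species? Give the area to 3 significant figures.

6.13 mi²

z = ln(9/6) / ln(0.3805/0.0419) = 0.4055 / 2.2062 = 0.1838
c = 6 / 0.0419^0.1838 = 6 / 0.5582 = 10.75
A = (15/10.75)^(1/0.1838) ⇒ ln A = ln(1.395)/0.1838 = 1.8132
A = e^1.8132 ≈ 6.13 mi²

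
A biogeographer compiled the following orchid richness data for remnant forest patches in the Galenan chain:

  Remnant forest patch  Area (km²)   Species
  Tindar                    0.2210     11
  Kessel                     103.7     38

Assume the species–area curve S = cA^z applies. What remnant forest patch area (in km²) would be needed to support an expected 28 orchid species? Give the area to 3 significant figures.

z = ln(38/11) / ln(103.7/0.221) = 1.2397 / 6.1511 = 0.2015
c = 11 / 0.221^0.2015 = 11 / 0.7377 = 14.91
A = (28/14.91)^(1/0.2015) ⇒ ln A = ln(1.878)/0.2015 = 3.1263
A = e^3.1263 ≈ 22.79 km²

22.8 km²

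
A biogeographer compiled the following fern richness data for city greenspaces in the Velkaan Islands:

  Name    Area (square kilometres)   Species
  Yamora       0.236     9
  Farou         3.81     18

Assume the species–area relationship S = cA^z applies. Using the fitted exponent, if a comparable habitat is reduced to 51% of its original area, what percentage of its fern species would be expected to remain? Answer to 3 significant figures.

84.6%

z = ln(18/9) / ln(3.81/0.236) = 0.6931 / 2.7816 = 0.2492
S_new/S_old = (A_new/A_old)^z = 0.51^0.2492 = exp(0.2492 × -0.6733) = 0.8455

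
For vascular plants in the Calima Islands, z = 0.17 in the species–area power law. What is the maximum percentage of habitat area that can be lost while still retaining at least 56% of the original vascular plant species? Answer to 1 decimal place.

Need (A_new/A_old)^0.17 = 0.56, so A_new/A_old = 0.56^(1/0.17) = 0.56^5.882
ln(A_new/A_old) = ln 0.56 / 0.17 = -0.5798 / 0.17 = -3.4107
A_new/A_old = e^-3.4107 ≈ 0.03302
Fraction that can be lost = 1 − 0.03302 = 0.967

96.7%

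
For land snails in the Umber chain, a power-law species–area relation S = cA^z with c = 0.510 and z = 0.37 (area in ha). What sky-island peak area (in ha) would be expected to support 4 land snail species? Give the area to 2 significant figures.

4 = 0.51 × A^0.37  ⇒  A^0.37 = 4/0.51 = 7.843
ln A = ln(7.843) / 0.37 = 2.0596 / 0.37 = 5.5666
A = e^5.5666 ≈ 261.5 ha

260 ha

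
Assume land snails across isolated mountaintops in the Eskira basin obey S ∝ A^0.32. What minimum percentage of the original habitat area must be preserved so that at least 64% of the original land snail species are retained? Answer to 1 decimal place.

24.8%

Need (A_new/A_old)^0.32 = 0.64, so A_new/A_old = 0.64^(1/0.32) = 0.64^3.125
ln(A_new/A_old) = ln 0.64 / 0.32 = -0.4463 / 0.32 = -1.3946
A_new/A_old = e^-1.3946 ≈ 0.2479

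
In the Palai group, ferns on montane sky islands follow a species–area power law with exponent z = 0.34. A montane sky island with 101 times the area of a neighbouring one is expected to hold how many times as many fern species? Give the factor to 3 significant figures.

4.80

S₂/S₁ = (A₂/A₁)^z = 101^0.34
ln(S₂/S₁) = 0.34 × ln 101 = 0.34 × 4.6151 = 1.5691
S₂/S₁ = e^1.5691 ≈ 4.803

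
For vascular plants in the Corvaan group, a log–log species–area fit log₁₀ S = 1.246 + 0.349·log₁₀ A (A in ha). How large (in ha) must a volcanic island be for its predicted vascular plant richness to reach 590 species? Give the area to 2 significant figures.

23000 ha

590 = 17.62 × A^0.349  ⇒  A^0.349 = 590/17.62 = 33.49
ln A = ln(33.49) / 0.349 = 3.5111 / 0.349 = 10.0605
A = e^10.0605 ≈ 23399 ha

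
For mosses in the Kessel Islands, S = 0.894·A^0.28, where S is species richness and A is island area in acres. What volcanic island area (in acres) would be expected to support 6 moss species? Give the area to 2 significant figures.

6 = 0.894 × A^0.28  ⇒  A^0.28 = 6/0.894 = 6.711
ln A = ln(6.711) / 0.28 = 1.9038 / 0.28 = 6.7993
A = e^6.7993 ≈ 897.2 acres

900 acres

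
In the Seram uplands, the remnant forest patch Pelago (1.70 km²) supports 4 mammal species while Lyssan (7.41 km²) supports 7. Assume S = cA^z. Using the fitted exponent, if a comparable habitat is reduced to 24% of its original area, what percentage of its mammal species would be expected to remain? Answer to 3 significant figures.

58.1%

z = ln(7/4) / ln(7.41/1.7) = 0.5596 / 1.4722 = 0.3801
S_new/S_old = (A_new/A_old)^z = 0.24^0.3801 = exp(0.3801 × -1.4271) = 0.5813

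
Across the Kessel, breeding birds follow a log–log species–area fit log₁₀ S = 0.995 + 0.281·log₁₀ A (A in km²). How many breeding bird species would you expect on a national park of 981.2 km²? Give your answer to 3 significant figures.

S = 9.886 × 981.2^0.281
ln S = ln 9.886 + 0.281 × ln 981.2 = 2.2911 + 0.281 × 6.8888 = 4.2268
S = e^4.2268 ≈ 68.5

68.5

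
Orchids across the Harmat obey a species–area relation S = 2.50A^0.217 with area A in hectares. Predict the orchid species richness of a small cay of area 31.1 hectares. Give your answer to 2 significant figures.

S = 2.5 × 31.1^0.217
ln S = ln 2.5 + 0.217 × ln 31.1 = 0.9163 + 0.217 × 3.4372 = 1.6622
S = e^1.6622 ≈ 5.271

5.3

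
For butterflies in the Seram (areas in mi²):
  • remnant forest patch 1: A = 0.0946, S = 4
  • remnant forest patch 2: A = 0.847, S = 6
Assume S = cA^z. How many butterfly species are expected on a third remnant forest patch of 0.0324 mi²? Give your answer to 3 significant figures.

z = ln(6/4) / ln(0.847/0.0946) = 0.4055 / 2.1920 = 0.1850
c = 4 / 0.0946^0.1850 = 4 / 0.6465 = 6.187
S₃ = 6.187 × 0.0324^0.1850 = 6.187 × 0.5303 ≈ 3.281

3.28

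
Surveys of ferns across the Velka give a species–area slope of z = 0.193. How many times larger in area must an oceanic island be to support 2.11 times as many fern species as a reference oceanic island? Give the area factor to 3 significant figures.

47.9

(A₂/A₁)^0.193 = 2.11, so A₂/A₁ = 2.11^(1/0.193) = 2.11^5.181
ln(A₂/A₁) = ln 2.11 / 0.193 = 0.7467 / 0.193 = 3.8688
A₂/A₁ = e^3.8688 ≈ 47.89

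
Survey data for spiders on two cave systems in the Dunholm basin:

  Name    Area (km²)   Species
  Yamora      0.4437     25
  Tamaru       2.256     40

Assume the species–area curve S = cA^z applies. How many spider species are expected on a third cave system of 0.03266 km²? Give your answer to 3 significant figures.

z = ln(40/25) / ln(2.256/0.4437) = 0.4700 / 1.6262 = 0.2890
c = 25 / 0.4437^0.2890 = 25 / 0.7907 = 31.62
S₃ = 31.62 × 0.03266^0.2890 = 31.62 × 0.372 ≈ 11.76

11.8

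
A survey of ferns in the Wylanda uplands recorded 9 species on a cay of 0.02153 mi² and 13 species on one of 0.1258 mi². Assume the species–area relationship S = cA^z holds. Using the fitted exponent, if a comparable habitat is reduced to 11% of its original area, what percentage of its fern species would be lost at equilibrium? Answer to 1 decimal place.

36.9%

z = ln(13/9) / ln(0.1258/0.02153) = 0.3677 / 1.7652 = 0.2083
S_new/S_old = (A_new/A_old)^z = 0.11^0.2083 = exp(0.2083 × -2.2073) = 0.6314
Fraction lost = 1 − 0.6314 = 0.3686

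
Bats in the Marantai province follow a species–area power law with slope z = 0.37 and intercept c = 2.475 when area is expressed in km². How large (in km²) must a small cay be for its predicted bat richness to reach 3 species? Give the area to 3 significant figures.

1.68 km²

3 = 2.475 × A^0.37  ⇒  A^0.37 = 3/2.475 = 1.212
ln A = ln(1.212) / 0.37 = 0.1924 / 0.37 = 0.5199
A = e^0.5199 ≈ 1.682 km²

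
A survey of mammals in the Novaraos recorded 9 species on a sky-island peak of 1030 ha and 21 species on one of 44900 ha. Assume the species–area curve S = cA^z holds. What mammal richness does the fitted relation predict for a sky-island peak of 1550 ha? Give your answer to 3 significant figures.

9.86

z = ln(21/9) / ln(44900/1030) = 0.8473 / 3.7749 = 0.2245
c = 9 / 1030^0.2245 = 9 / 4.745 = 1.897
S₃ = 1.897 × 1550^0.2245 = 1.897 × 5.201 ≈ 9.865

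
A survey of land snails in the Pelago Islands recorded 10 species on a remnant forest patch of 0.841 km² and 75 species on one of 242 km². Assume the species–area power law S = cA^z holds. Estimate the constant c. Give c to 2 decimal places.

10.64

z = ln(S₂/S₁) / ln(A₂/A₁) = ln(75/10) / ln(242/0.841) = 2.0149 / 5.6621 = 0.3559
c = S₁ / A₁^z = 10 / 0.841^0.3559 = 10 / 0.9402 = 10.64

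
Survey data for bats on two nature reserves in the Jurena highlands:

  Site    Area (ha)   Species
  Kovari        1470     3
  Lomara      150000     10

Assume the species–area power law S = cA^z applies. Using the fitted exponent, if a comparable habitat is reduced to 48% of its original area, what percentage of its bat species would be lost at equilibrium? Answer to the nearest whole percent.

z = ln(10/3) / ln(150000/1470) = 1.2040 / 4.6254 = 0.2603
S_new/S_old = (A_new/A_old)^z = 0.48^0.2603 = exp(0.2603 × -0.7340) = 0.8261
Fraction lost = 1 − 0.8261 = 0.1739

17%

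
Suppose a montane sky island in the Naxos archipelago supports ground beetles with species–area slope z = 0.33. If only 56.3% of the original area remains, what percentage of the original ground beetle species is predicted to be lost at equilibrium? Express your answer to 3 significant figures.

17.3%

S_new/S_old = (A_new/A_old)^z = 0.563^0.33
= exp(0.33 × ln 0.563) = exp(0.33 × -0.5745) = exp(-0.1896) ≈ 0.8273
Fraction lost = 1 − 0.8273 = 0.1727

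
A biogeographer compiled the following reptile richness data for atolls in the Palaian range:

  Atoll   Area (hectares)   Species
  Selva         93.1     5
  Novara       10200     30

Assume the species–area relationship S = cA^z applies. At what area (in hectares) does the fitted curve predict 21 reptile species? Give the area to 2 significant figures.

4000 hectares

z = ln(30/5) / ln(10200/93.1) = 1.7918 / 4.6965 = 0.3815
c = 5 / 93.1^0.3815 = 5 / 5.639 = 0.8867
A = (21/0.8867)^(1/0.3815) ⇒ ln A = ln(23.68)/0.3815 = 8.2952
A = e^8.2952 ≈ 4005 hectares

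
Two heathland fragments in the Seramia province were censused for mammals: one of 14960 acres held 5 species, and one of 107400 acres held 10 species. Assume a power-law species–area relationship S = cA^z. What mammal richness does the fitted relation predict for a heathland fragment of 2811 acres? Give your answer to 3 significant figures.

z = ln(10/5) / ln(107400/14960) = 0.6931 / 1.9712 = 0.3516
c = 5 / 14960^0.3516 = 5 / 29.38 = 0.1702
S₃ = 0.1702 × 2811^0.3516 = 0.1702 × 16.32 ≈ 2.777

2.78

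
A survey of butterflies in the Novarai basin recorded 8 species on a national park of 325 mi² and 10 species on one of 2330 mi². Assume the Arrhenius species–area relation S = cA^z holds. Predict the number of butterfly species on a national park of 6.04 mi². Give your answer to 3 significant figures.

z = ln(10/8) / ln(2330/325) = 0.2231 / 1.9698 = 0.1133
c = 8 / 325^0.1133 = 8 / 1.926 = 4.155
S₃ = 4.155 × 6.04^0.1133 = 4.155 × 1.226 ≈ 5.093

5.09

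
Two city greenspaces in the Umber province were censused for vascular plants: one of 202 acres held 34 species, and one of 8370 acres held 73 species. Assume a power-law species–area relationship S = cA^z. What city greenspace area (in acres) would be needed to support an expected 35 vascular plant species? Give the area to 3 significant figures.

z = ln(73/34) / ln(8370/202) = 0.7641 / 3.7241 = 0.2052
c = 34 / 202^0.2052 = 34 / 2.972 = 11.44
A = (35/11.44)^(1/0.2052) ⇒ ln A = ln(3.059)/0.2052 = 5.4496
A = e^5.4496 ≈ 232.7 acres

233 acres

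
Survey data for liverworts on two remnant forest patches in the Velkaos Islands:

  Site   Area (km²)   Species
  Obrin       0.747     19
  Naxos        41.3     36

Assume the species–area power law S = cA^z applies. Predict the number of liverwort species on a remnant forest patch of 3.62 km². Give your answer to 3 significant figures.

z = ln(36/19) / ln(41.3/0.747) = 0.6391 / 4.0126 = 0.1593
c = 19 / 0.747^0.1593 = 19 / 0.9546 = 19.9
S₃ = 19.9 × 3.62^0.1593 = 19.9 × 1.227 ≈ 24.43

24.4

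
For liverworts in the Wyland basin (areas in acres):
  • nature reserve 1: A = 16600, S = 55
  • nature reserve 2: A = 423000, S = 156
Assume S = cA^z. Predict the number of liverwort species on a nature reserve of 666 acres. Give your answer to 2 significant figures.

20

z = ln(156/55) / ln(423000/16600) = 1.0425 / 3.2380 = 0.3220
c = 55 / 16600^0.3220 = 55 / 22.84 = 2.408
S₃ = 2.408 × 666^0.3220 = 2.408 × 8.111 ≈ 19.53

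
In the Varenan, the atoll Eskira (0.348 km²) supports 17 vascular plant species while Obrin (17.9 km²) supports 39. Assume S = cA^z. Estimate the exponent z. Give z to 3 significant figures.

0.211

Taking logs: ln S = ln c + z ln A, so z = (ln S₂ − ln S₁)/(ln A₂ − ln A₁).
z = ln(39/17) / ln(17.9/0.348) = ln(2.294) / ln(51.44) = 0.8303 / 3.9404 = 0.2107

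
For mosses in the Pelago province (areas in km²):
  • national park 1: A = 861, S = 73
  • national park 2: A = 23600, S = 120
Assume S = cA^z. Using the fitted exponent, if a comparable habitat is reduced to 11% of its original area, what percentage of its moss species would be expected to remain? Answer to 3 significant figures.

z = ln(120/73) / ln(23600/861) = 0.4970 / 3.3109 = 0.1501
S_new/S_old = (A_new/A_old)^z = 0.11^0.1501 = exp(0.1501 × -2.2073) = 0.7179

71.8%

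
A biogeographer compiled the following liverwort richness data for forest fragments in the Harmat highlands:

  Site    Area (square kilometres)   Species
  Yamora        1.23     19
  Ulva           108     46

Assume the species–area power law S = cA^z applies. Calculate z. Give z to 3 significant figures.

Taking logs: ln S = ln c + z ln A, so z = (ln S₂ − ln S₁)/(ln A₂ − ln A₁).
z = ln(46/19) / ln(108/1.23) = ln(2.421) / ln(87.8) = 0.8842 / 4.4751 = 0.1976

0.198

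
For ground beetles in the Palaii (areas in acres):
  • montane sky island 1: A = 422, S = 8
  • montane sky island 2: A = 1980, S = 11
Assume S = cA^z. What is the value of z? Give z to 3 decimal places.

0.206

Taking logs: ln S = ln c + z ln A, so z = (ln S₂ − ln S₁)/(ln A₂ − ln A₁).
z = ln(11/8) / ln(1980/422) = ln(1.375) / ln(4.692) = 0.3185 / 1.5458 = 0.2060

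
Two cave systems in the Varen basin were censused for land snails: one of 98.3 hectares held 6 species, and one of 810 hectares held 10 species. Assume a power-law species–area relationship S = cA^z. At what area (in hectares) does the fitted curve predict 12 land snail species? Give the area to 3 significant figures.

z = ln(10/6) / ln(810/98.3) = 0.5108 / 2.1090 = 0.2422
c = 6 / 98.3^0.2422 = 6 / 3.038 = 1.975
A = (12/1.975)^(1/0.2422) ⇒ ln A = ln(6.076)/0.2422 = 7.4498
A = e^7.4498 ≈ 1719 hectares

1720 hectares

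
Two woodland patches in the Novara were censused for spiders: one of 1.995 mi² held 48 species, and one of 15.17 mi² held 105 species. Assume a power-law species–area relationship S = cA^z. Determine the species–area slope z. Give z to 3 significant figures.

0.386

Taking logs: ln S = ln c + z ln A, so z = (ln S₂ − ln S₁)/(ln A₂ − ln A₁).
z = ln(105/48) / ln(15.17/1.995) = ln(2.188) / ln(7.604) = 0.7828 / 2.0287 = 0.3858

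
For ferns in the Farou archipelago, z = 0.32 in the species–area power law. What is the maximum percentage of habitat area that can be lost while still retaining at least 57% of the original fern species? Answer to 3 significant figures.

Need (A_new/A_old)^0.32 = 0.57, so A_new/A_old = 0.57^(1/0.32) = 0.57^3.125
ln(A_new/A_old) = ln 0.57 / 0.32 = -0.5621 / 0.32 = -1.7566
A_new/A_old = e^-1.7566 ≈ 0.1726
Fraction that can be lost = 1 − 0.1726 = 0.8274

82.7%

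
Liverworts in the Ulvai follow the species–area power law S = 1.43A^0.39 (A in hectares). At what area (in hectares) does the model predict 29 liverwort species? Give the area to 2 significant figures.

2200 hectares

29 = 1.43 × A^0.39  ⇒  A^0.39 = 29/1.43 = 20.28
ln A = ln(20.28) / 0.39 = 3.0096 / 0.39 = 7.7170
A = e^7.7170 ≈ 2246 hectares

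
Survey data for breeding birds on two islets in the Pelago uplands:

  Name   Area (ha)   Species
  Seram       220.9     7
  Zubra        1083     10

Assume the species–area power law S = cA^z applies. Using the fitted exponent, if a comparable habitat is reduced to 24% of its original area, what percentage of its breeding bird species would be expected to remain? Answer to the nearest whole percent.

73%

z = ln(10/7) / ln(1083/220.9) = 0.3567 / 1.5898 = 0.2244
S_new/S_old = (A_new/A_old)^z = 0.24^0.2244 = exp(0.2244 × -1.4271) = 0.726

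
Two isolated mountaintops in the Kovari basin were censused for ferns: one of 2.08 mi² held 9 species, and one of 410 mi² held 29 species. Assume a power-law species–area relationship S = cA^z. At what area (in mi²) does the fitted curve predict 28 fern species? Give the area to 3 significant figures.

350 mi²

z = ln(29/9) / ln(410/2.08) = 1.1701 / 5.2838 = 0.2214
c = 9 / 2.08^0.2214 = 9 / 1.176 = 7.653
A = (28/7.653)^(1/0.2214) ⇒ ln A = ln(3.659)/0.2214 = 5.8577
A = e^5.8577 ≈ 349.9 mi²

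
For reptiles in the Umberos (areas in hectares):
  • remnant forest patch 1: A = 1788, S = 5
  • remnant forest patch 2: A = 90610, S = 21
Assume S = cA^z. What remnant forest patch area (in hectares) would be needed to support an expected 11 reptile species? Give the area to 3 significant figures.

15500 hectares

z = ln(21/5) / ln(90610/1788) = 1.4351 / 3.9255 = 0.3656
c = 5 / 1788^0.3656 = 5 / 15.45 = 0.3236
A = (11/0.3236)^(1/0.3656) ⇒ ln A = ln(34)/0.3656 = 9.6456
A = e^9.6456 ≈ 15453 hectares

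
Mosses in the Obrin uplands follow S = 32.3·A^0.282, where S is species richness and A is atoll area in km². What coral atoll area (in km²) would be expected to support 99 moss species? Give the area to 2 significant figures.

53 km²

99 = 32.3 × A^0.282  ⇒  A^0.282 = 99/32.3 = 3.065
ln A = ln(3.065) / 0.282 = 1.1201 / 0.282 = 3.9718
A = e^3.9718 ≈ 53.08 km²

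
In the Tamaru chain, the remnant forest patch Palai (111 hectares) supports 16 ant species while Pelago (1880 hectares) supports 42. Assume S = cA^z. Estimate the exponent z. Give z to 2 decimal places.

0.34

Taking logs: ln S = ln c + z ln A, so z = (ln S₂ − ln S₁)/(ln A₂ − ln A₁).
z = ln(42/16) / ln(1880/111) = ln(2.625) / ln(16.94) = 0.9651 / 2.8295 = 0.3411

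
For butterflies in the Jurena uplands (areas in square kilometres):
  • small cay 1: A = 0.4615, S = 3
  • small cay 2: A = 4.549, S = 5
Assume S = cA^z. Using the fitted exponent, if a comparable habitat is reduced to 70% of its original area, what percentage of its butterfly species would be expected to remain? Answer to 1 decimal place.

92.3%

z = ln(5/3) / ln(4.549/0.4615) = 0.5108 / 2.2882 = 0.2232
S_new/S_old = (A_new/A_old)^z = 0.7^0.2232 = exp(0.2232 × -0.3567) = 0.9235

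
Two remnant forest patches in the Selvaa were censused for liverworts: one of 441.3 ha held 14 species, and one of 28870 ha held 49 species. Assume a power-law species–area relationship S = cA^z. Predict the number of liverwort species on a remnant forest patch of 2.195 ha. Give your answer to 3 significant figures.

2.86

z = ln(49/14) / ln(28870/441.3) = 1.2528 / 4.1808 = 0.2996
c = 14 / 441.3^0.2996 = 14 / 6.201 = 2.258
S₃ = 2.258 × 2.195^0.2996 = 2.258 × 1.266 ≈ 2.857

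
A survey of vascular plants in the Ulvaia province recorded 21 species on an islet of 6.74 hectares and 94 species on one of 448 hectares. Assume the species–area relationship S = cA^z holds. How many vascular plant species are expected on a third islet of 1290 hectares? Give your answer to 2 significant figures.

140

z = ln(94/21) / ln(448/6.74) = 1.4988 / 4.1967 = 0.3571
c = 21 / 6.74^0.3571 = 21 / 1.977 = 10.62
S₃ = 10.62 × 1290^0.3571 = 10.62 × 12.91 ≈ 137.1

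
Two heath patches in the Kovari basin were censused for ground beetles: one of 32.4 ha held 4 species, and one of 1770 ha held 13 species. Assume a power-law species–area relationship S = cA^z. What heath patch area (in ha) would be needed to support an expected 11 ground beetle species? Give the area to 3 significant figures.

1000 ha

z = ln(13/4) / ln(1770/32.4) = 1.1787 / 4.0006 = 0.2946
c = 4 / 32.4^0.2946 = 4 / 2.786 = 1.436
A = (11/1.436)^(1/0.2946) ⇒ ln A = ln(7.663)/0.2946 = 6.9117
A = e^6.9117 ≈ 1004 ha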